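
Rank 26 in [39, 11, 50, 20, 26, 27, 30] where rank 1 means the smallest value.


Sort ascending: [11, 20, 26, 27, 30, 39, 50]
Find 26 in the sorted list.
26 is at position 3 (1-indexed).
Final answer: 3


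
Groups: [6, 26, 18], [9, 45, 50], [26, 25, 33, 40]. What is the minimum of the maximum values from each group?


Find max of each group:
  Group 1: [6, 26, 18] -> max = 26
  Group 2: [9, 45, 50] -> max = 50
  Group 3: [26, 25, 33, 40] -> max = 40
Maxes: [26, 50, 40]
Minimum of maxes = 26
Final answer: 26


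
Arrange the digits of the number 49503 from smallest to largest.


The number 49503 has digits: 4, 9, 5, 0, 3
Sorted: 0, 3, 4, 5, 9
Joining the sorted digits gives the result.
Final answer: 03459


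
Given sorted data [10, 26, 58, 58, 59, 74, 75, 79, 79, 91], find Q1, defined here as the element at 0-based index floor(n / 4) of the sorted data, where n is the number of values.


The list has n = 10 elements.
Q1 index = floor(10 / 4) = floor(2.5) = 2
Counting from index 0 in the sorted data, the element at index 2 is 58.
Final answer: 58


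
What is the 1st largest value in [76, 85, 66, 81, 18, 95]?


Sort descending: [95, 85, 81, 76, 66, 18]
The 1st element (1-indexed) is at index 0.
Value = 95
Final answer: 95


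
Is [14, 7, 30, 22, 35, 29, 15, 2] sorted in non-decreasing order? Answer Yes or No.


Check consecutive pairs:
  14 <= 7? False
  7 <= 30? True
  30 <= 22? False
  22 <= 35? True
  35 <= 29? False
  29 <= 15? False
  15 <= 2? False
5 consecutive pair(s) are out of order, so the list is not sorted.
Final answer: No


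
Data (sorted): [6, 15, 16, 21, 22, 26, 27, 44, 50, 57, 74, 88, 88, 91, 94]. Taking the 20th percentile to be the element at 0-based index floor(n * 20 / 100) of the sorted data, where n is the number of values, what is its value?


The dataset has n = 15 elements.
Index = floor(15 * 20 / 100) = floor(300 / 100) = floor(3) = 3
Counting from index 0 in the sorted data, the element at index 3 is 21.
Final answer: 21


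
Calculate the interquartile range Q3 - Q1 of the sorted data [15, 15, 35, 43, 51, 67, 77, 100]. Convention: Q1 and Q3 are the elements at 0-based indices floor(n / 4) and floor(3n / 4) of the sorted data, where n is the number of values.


The data has n = 8 elements.
Q1 index = floor(8 / 4) = floor(2) = 2; Q3 index = floor(3 * 8 / 4) = floor(6) = 6
Q1 = element at index 2 = 35
Q3 = element at index 6 = 77
IQR = 77 - 35 = 42
Final answer: 42


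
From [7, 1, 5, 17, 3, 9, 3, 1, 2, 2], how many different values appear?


List all unique values:
Distinct values: [1, 2, 3, 5, 7, 9, 17]
Count = 7
Final answer: 7


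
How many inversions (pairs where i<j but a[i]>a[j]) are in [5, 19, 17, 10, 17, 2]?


For each element, count the later elements that are smaller than it:
  5 (index 0): smaller elements after it = [2] -> 1
  19 (index 1): smaller elements after it = [17, 10, 17, 2] -> 4
  17 (index 2): smaller elements after it = [10, 2] -> 2
  10 (index 3): smaller elements after it = [2] -> 1
  17 (index 4): smaller elements after it = [2] -> 1
Total inversions = 1 + 4 + 2 + 1 + 1 = 9
Final answer: 9


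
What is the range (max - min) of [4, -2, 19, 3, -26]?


Maximum value: 19
Minimum value: -26
Range = 19 - (-26) = 45
Final answer: 45


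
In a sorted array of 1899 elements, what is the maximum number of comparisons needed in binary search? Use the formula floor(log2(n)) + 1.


Binary search halves the search space each step.
Maximum comparisons = floor(log2(1899)) + 1
log2(1899) = 10.891
floor(log2(1899)) = 10, so 10 + 1 = 11
Final answer: 11


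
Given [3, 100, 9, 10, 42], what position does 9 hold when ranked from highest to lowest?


Sort descending: [100, 42, 10, 9, 3]
Find 9 in the sorted list.
9 is at position 4.
Final answer: 4


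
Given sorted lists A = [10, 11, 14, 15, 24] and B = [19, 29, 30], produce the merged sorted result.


List A: [10, 11, 14, 15, 24]
List B: [19, 29, 30]
Repeatedly compare the front elements and take the smaller:
  10 vs 19 -> take 10
  11 vs 19 -> take 11
  14 vs 19 -> take 14
  15 vs 19 -> take 15
  24 vs 19 -> take 19
  24 vs 29 -> take 24
  A is exhausted; append the rest of B: [29, 30]
Final answer: [10, 11, 14, 15, 19, 24, 29, 30]


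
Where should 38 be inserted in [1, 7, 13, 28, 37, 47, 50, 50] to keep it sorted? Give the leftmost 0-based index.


List is sorted: [1, 7, 13, 28, 37, 47, 50, 50]
We need the leftmost position where 38 can be inserted, i.e. the first index whose element is >= 38 (or the end of the list if none is).
Binary search with low=0, high=8 (0-based indices):
  low=0, high=8, mid=4: a[4]=37 < 38, so low = 5
  low=5, high=8, mid=6: a[6]=50 >= 38, so high = 6
  low=5, high=6, mid=5: a[5]=47 >= 38, so high = 5
Now low = high = 5, so the insertion index is 5.
Final answer: 5


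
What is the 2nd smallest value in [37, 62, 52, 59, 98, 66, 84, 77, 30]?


Sort ascending: [30, 37, 52, 59, 62, 66, 77, 84, 98]
The 2nd element (1-indexed) is at index 1.
Value = 37
Final answer: 37


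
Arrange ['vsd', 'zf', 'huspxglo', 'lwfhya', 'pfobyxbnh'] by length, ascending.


Compute lengths:
  'vsd' has length 3
  'zf' has length 2
  'huspxglo' has length 8
  'lwfhya' has length 6
  'pfobyxbnh' has length 9
Lengths in increasing order: 2 < 3 < 6 < 8 < 9
Listing the words in that order gives the answer.
Final answer: ['zf', 'vsd', 'lwfhya', 'huspxglo', 'pfobyxbnh']


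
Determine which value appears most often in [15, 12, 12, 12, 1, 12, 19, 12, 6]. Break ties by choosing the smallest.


Count the frequency of each value:
  1 appears 1 time(s)
  6 appears 1 time(s)
  12 appears 5 time(s)
  15 appears 1 time(s)
  19 appears 1 time(s)
Maximum frequency is 5.
Only 12 reaches that frequency, so it is the mode.
Final answer: 12


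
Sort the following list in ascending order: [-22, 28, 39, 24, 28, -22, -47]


Original list: [-22, 28, 39, 24, 28, -22, -47]
Repeatedly take the smallest remaining element:
  Remaining [-22, 28, 39, 24, 28, -22, -47] -> smallest is -47
  Remaining [-22, 28, 39, 24, 28, -22] -> smallest is -22
  Remaining [28, 39, 24, 28, -22] -> smallest is -22
  Remaining [28, 39, 24, 28] -> smallest is 24
  Remaining [28, 39, 28] -> smallest is 28
  Remaining [39, 28] -> smallest is 28
  Remaining [39] -> smallest is 39
Collecting the picks in order gives the sorted list.
Final answer: [-47, -22, -22, 24, 28, 28, 39]


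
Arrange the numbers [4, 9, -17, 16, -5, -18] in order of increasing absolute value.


Compute absolute values:
  |4| = 4
  |9| = 9
  |-17| = 17
  |16| = 16
  |-5| = 5
  |-18| = 18
Absolute values in increasing order: 4 < 5 < 9 < 16 < 17 < 18
Listing the original numbers in that order gives the answer.
Final answer: [4, -5, 9, 16, -17, -18]


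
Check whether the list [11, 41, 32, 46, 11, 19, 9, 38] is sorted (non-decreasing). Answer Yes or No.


Check consecutive pairs:
  11 <= 41? True
  41 <= 32? False
  32 <= 46? True
  46 <= 11? False
  11 <= 19? True
  19 <= 9? False
  9 <= 38? True
3 consecutive pair(s) are out of order, so the list is not sorted.
Final answer: No


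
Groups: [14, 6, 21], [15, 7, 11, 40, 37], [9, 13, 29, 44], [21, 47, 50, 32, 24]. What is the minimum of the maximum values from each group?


Find max of each group:
  Group 1: [14, 6, 21] -> max = 21
  Group 2: [15, 7, 11, 40, 37] -> max = 40
  Group 3: [9, 13, 29, 44] -> max = 44
  Group 4: [21, 47, 50, 32, 24] -> max = 50
Maxes: [21, 40, 44, 50]
Minimum of maxes = 21
Final answer: 21


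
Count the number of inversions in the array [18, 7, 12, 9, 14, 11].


For each element, count the later elements that are smaller than it:
  18 (index 0): smaller elements after it = [7, 12, 9, 14, 11] -> 5
  7 (index 1): smaller elements after it = [] -> 0
  12 (index 2): smaller elements after it = [9, 11] -> 2
  9 (index 3): smaller elements after it = [] -> 0
  14 (index 4): smaller elements after it = [11] -> 1
Total inversions = 5 + 0 + 2 + 0 + 1 = 8
Final answer: 8


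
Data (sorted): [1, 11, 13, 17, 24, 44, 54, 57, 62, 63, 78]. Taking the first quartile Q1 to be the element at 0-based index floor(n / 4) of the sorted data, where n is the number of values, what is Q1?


The list has n = 11 elements.
Q1 index = floor(11 / 4) = floor(2.75) = 2
Counting from index 0 in the sorted data, the element at index 2 is 13.
Final answer: 13


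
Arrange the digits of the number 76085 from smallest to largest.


The number 76085 has digits: 7, 6, 0, 8, 5
Sorted: 0, 5, 6, 7, 8
Joining the sorted digits gives the result.
Final answer: 05678


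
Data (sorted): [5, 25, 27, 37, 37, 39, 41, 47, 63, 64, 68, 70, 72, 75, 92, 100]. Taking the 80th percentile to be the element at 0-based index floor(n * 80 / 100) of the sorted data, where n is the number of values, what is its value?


The dataset has n = 16 elements.
Index = floor(16 * 80 / 100) = floor(1280 / 100) = floor(12.8) = 12
Counting from index 0 in the sorted data, the element at index 12 is 72.
Final answer: 72


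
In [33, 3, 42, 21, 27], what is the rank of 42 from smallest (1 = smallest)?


Sort ascending: [3, 21, 27, 33, 42]
Find 42 in the sorted list.
42 is at position 5 (1-indexed).
Final answer: 5


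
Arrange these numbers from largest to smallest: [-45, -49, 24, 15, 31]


Original list: [-45, -49, 24, 15, 31]
Repeatedly take the largest remaining element:
  Remaining [-45, -49, 24, 15, 31] -> largest is 31
  Remaining [-45, -49, 24, 15] -> largest is 24
  Remaining [-45, -49, 15] -> largest is 15
  Remaining [-45, -49] -> largest is -45
  Remaining [-49] -> largest is -49
Collecting the picks in order gives the descending list.
Final answer: [31, 24, 15, -45, -49]


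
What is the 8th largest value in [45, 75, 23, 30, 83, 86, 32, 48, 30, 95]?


Sort descending: [95, 86, 83, 75, 48, 45, 32, 30, 30, 23]
The 8th element (1-indexed) is at index 7.
Value = 30
Final answer: 30


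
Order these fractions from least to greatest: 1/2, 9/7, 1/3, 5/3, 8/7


Convert to decimal for comparison:
  1/2 = 0.5
  9/7 = 1.2857
  1/3 = 0.3333
  5/3 = 1.6667
  8/7 = 1.1429
Decimals in increasing order: 0.3333 < 0.5 < 1.1429 < 1.2857 < 1.6667
Writing each back as its fraction gives the sorted order.
Final answer: 1/3, 1/2, 8/7, 9/7, 5/3


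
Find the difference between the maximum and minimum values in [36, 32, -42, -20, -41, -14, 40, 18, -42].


Maximum value: 40
Minimum value: -42
Range = 40 - (-42) = 82
Final answer: 82


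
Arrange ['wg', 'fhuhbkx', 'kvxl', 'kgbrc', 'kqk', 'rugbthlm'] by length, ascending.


Compute lengths:
  'wg' has length 2
  'fhuhbkx' has length 7
  'kvxl' has length 4
  'kgbrc' has length 5
  'kqk' has length 3
  'rugbthlm' has length 8
Lengths in increasing order: 2 < 3 < 4 < 5 < 7 < 8
Listing the words in that order gives the answer.
Final answer: ['wg', 'kqk', 'kvxl', 'kgbrc', 'fhuhbkx', 'rugbthlm']


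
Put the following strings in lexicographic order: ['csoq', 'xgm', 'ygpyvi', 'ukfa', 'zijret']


Compare strings character by character (the first differing letter decides):
  'csoq' < 'ukfa' since 'c' < 'u' at position 1
  'ukfa' < 'xgm' since 'u' < 'x' at position 1
  'xgm' < 'ygpyvi' since 'x' < 'y' at position 1
  'ygpyvi' < 'zijret' since 'y' < 'z' at position 1
Chaining these comparisons gives the alphabetical order.
Final answer: ['csoq', 'ukfa', 'xgm', 'ygpyvi', 'zijret']


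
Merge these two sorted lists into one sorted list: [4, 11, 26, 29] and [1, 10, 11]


List A: [4, 11, 26, 29]
List B: [1, 10, 11]
Repeatedly compare the front elements and take the smaller:
  4 vs 1 -> take 1
  4 vs 10 -> take 4
  11 vs 10 -> take 10
  11 vs 11 -> take 11
  26 vs 11 -> take 11
  B is exhausted; append the rest of A: [26, 29]
Final answer: [1, 4, 10, 11, 11, 26, 29]


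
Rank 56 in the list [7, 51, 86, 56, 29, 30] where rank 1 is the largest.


Sort descending: [86, 56, 51, 30, 29, 7]
Find 56 in the sorted list.
56 is at position 2.
Final answer: 2


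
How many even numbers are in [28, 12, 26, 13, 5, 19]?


Check each element:
  28 is even
  12 is even
  26 is even
  13 is odd
  5 is odd
  19 is odd
Evens: [28, 12, 26]
Count of evens = 3
Final answer: 3


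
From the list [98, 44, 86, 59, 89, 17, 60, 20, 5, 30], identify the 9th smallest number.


Sort ascending: [5, 17, 20, 30, 44, 59, 60, 86, 89, 98]
The 9th element (1-indexed) is at index 8.
Value = 89
Final answer: 89


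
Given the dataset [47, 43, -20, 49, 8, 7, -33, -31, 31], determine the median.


First, sort the list: [-33, -31, -20, 7, 8, 31, 43, 47, 49]
The list has 9 elements (odd count).
The middle index is 4 (0-based), and the element there is 8.
Final answer: 8


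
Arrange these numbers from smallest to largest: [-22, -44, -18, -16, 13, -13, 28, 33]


Original list: [-22, -44, -18, -16, 13, -13, 28, 33]
Repeatedly take the smallest remaining element:
  Remaining [-22, -44, -18, -16, 13, -13, 28, 33] -> smallest is -44
  Remaining [-22, -18, -16, 13, -13, 28, 33] -> smallest is -22
  Remaining [-18, -16, 13, -13, 28, 33] -> smallest is -18
  Remaining [-16, 13, -13, 28, 33] -> smallest is -16
  Remaining [13, -13, 28, 33] -> smallest is -13
  Remaining [13, 28, 33] -> smallest is 13
  Remaining [28, 33] -> smallest is 28
  Remaining [33] -> smallest is 33
Collecting the picks in order gives the sorted list.
Final answer: [-44, -22, -18, -16, -13, 13, 28, 33]


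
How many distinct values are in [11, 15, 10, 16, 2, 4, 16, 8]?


List all unique values:
Distinct values: [2, 4, 8, 10, 11, 15, 16]
Count = 7
Final answer: 7


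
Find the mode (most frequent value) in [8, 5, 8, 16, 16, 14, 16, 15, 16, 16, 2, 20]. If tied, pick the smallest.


Count the frequency of each value:
  2 appears 1 time(s)
  5 appears 1 time(s)
  8 appears 2 time(s)
  14 appears 1 time(s)
  15 appears 1 time(s)
  16 appears 5 time(s)
  20 appears 1 time(s)
Maximum frequency is 5.
Only 16 reaches that frequency, so it is the mode.
Final answer: 16


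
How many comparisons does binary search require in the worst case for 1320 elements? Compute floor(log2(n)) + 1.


Binary search halves the search space each step.
Maximum comparisons = floor(log2(1320)) + 1
log2(1320) = 10.3663
floor(log2(1320)) = 10, so 10 + 1 = 11
Final answer: 11


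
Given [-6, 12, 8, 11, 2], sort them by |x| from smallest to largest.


Compute absolute values:
  |-6| = 6
  |12| = 12
  |8| = 8
  |11| = 11
  |2| = 2
Absolute values in increasing order: 2 < 6 < 8 < 11 < 12
Listing the original numbers in that order gives the answer.
Final answer: [2, -6, 8, 11, 12]


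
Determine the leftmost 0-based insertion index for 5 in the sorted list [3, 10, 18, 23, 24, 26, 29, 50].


List is sorted: [3, 10, 18, 23, 24, 26, 29, 50]
We need the leftmost position where 5 can be inserted, i.e. the first index whose element is >= 5 (or the end of the list if none is).
Binary search with low=0, high=8 (0-based indices):
  low=0, high=8, mid=4: a[4]=24 >= 5, so high = 4
  low=0, high=4, mid=2: a[2]=18 >= 5, so high = 2
  low=0, high=2, mid=1: a[1]=10 >= 5, so high = 1
  low=0, high=1, mid=0: a[0]=3 < 5, so low = 1
Now low = high = 1, so the insertion index is 1.
Final answer: 1


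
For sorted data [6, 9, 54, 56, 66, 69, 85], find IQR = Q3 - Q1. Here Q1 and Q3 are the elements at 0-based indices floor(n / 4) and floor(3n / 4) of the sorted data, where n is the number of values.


The data has n = 7 elements.
Q1 index = floor(7 / 4) = floor(1.75) = 1; Q3 index = floor(3 * 7 / 4) = floor(5.25) = 5
Q1 = element at index 1 = 9
Q3 = element at index 5 = 69
IQR = 69 - 9 = 60
Final answer: 60


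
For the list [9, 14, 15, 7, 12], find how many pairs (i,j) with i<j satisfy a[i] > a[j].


For each element, count the later elements that are smaller than it:
  9 (index 0): smaller elements after it = [7] -> 1
  14 (index 1): smaller elements after it = [7, 12] -> 2
  15 (index 2): smaller elements after it = [7, 12] -> 2
  7 (index 3): smaller elements after it = [] -> 0
Total inversions = 1 + 2 + 2 + 0 = 5
Final answer: 5


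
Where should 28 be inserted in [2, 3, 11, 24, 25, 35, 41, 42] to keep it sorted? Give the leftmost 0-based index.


List is sorted: [2, 3, 11, 24, 25, 35, 41, 42]
We need the leftmost position where 28 can be inserted, i.e. the first index whose element is >= 28 (or the end of the list if none is).
Binary search with low=0, high=8 (0-based indices):
  low=0, high=8, mid=4: a[4]=25 < 28, so low = 5
  low=5, high=8, mid=6: a[6]=41 >= 28, so high = 6
  low=5, high=6, mid=5: a[5]=35 >= 28, so high = 5
Now low = high = 5, so the insertion index is 5.
Final answer: 5


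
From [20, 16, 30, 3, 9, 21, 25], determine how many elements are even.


Check each element:
  20 is even
  16 is even
  30 is even
  3 is odd
  9 is odd
  21 is odd
  25 is odd
Evens: [20, 16, 30]
Count of evens = 3
Final answer: 3


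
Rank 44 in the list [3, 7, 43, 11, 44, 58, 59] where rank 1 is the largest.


Sort descending: [59, 58, 44, 43, 11, 7, 3]
Find 44 in the sorted list.
44 is at position 3.
Final answer: 3


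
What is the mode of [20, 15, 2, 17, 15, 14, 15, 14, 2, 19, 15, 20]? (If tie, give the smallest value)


Count the frequency of each value:
  2 appears 2 time(s)
  14 appears 2 time(s)
  15 appears 4 time(s)
  17 appears 1 time(s)
  19 appears 1 time(s)
  20 appears 2 time(s)
Maximum frequency is 4.
Only 15 reaches that frequency, so it is the mode.
Final answer: 15


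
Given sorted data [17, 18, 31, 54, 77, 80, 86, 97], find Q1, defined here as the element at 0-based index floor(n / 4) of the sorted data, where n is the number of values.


The list has n = 8 elements.
Q1 index = floor(8 / 4) = floor(2) = 2
Counting from index 0 in the sorted data, the element at index 2 is 31.
Final answer: 31


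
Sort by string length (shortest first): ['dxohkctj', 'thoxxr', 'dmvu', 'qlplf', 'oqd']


Compute lengths:
  'dxohkctj' has length 8
  'thoxxr' has length 6
  'dmvu' has length 4
  'qlplf' has length 5
  'oqd' has length 3
Lengths in increasing order: 3 < 4 < 5 < 6 < 8
Listing the words in that order gives the answer.
Final answer: ['oqd', 'dmvu', 'qlplf', 'thoxxr', 'dxohkctj']


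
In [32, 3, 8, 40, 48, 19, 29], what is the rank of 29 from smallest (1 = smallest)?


Sort ascending: [3, 8, 19, 29, 32, 40, 48]
Find 29 in the sorted list.
29 is at position 4 (1-indexed).
Final answer: 4


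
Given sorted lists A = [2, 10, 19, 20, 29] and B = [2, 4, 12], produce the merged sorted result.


List A: [2, 10, 19, 20, 29]
List B: [2, 4, 12]
Repeatedly compare the front elements and take the smaller:
  2 vs 2 -> take 2
  10 vs 2 -> take 2
  10 vs 4 -> take 4
  10 vs 12 -> take 10
  19 vs 12 -> take 12
  B is exhausted; append the rest of A: [19, 20, 29]
Final answer: [2, 2, 4, 10, 12, 19, 20, 29]


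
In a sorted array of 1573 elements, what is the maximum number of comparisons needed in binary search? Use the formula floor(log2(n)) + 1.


Binary search halves the search space each step.
Maximum comparisons = floor(log2(1573)) + 1
log2(1573) = 10.6193
floor(log2(1573)) = 10, so 10 + 1 = 11
Final answer: 11


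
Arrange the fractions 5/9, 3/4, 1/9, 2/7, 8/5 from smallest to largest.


Convert to decimal for comparison:
  5/9 = 0.5556
  3/4 = 0.75
  1/9 = 0.1111
  2/7 = 0.2857
  8/5 = 1.6
Decimals in increasing order: 0.1111 < 0.2857 < 0.5556 < 0.75 < 1.6
Writing each back as its fraction gives the sorted order.
Final answer: 1/9, 2/7, 5/9, 3/4, 8/5


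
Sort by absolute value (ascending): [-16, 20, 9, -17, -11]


Compute absolute values:
  |-16| = 16
  |20| = 20
  |9| = 9
  |-17| = 17
  |-11| = 11
Absolute values in increasing order: 9 < 11 < 16 < 17 < 20
Listing the original numbers in that order gives the answer.
Final answer: [9, -11, -16, -17, 20]


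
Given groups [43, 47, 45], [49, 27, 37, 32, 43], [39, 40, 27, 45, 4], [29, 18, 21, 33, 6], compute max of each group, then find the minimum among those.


Find max of each group:
  Group 1: [43, 47, 45] -> max = 47
  Group 2: [49, 27, 37, 32, 43] -> max = 49
  Group 3: [39, 40, 27, 45, 4] -> max = 45
  Group 4: [29, 18, 21, 33, 6] -> max = 33
Maxes: [47, 49, 45, 33]
Minimum of maxes = 33
Final answer: 33


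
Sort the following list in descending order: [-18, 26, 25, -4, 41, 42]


Original list: [-18, 26, 25, -4, 41, 42]
Repeatedly take the largest remaining element:
  Remaining [-18, 26, 25, -4, 41, 42] -> largest is 42
  Remaining [-18, 26, 25, -4, 41] -> largest is 41
  Remaining [-18, 26, 25, -4] -> largest is 26
  Remaining [-18, 25, -4] -> largest is 25
  Remaining [-18, -4] -> largest is -4
  Remaining [-18] -> largest is -18
Collecting the picks in order gives the descending list.
Final answer: [42, 41, 26, 25, -4, -18]


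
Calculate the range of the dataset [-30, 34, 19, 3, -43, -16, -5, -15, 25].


Maximum value: 34
Minimum value: -43
Range = 34 - (-43) = 77
Final answer: 77


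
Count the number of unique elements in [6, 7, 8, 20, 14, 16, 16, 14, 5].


List all unique values:
Distinct values: [5, 6, 7, 8, 14, 16, 20]
Count = 7
Final answer: 7


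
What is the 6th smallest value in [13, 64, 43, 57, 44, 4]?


Sort ascending: [4, 13, 43, 44, 57, 64]
The 6th element (1-indexed) is at index 5.
Value = 64
Final answer: 64


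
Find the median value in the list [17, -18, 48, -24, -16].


First, sort the list: [-24, -18, -16, 17, 48]
The list has 5 elements (odd count).
The middle index is 2 (0-based), and the element there is -16.
Final answer: -16


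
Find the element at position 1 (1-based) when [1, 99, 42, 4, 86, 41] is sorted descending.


Sort descending: [99, 86, 42, 41, 4, 1]
The 1st element (1-indexed) is at index 0.
Value = 99
Final answer: 99


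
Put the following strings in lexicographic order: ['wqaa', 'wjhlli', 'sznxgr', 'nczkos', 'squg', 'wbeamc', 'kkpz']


Compare strings character by character (the first differing letter decides):
  'kkpz' < 'nczkos' since 'k' < 'n' at position 1
  'nczkos' < 'squg' since 'n' < 's' at position 1
  'squg' < 'sznxgr' since 'q' < 'z' at position 2
  'sznxgr' < 'wbeamc' since 's' < 'w' at position 1
  'wbeamc' < 'wjhlli' since 'b' < 'j' at position 2
  'wjhlli' < 'wqaa' since 'j' < 'q' at position 2
Chaining these comparisons gives the alphabetical order.
Final answer: ['kkpz', 'nczkos', 'squg', 'sznxgr', 'wbeamc', 'wjhlli', 'wqaa']


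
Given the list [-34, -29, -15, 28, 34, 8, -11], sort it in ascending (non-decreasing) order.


Original list: [-34, -29, -15, 28, 34, 8, -11]
Repeatedly take the smallest remaining element:
  Remaining [-34, -29, -15, 28, 34, 8, -11] -> smallest is -34
  Remaining [-29, -15, 28, 34, 8, -11] -> smallest is -29
  Remaining [-15, 28, 34, 8, -11] -> smallest is -15
  Remaining [28, 34, 8, -11] -> smallest is -11
  Remaining [28, 34, 8] -> smallest is 8
  Remaining [28, 34] -> smallest is 28
  Remaining [34] -> smallest is 34
Collecting the picks in order gives the sorted list.
Final answer: [-34, -29, -15, -11, 8, 28, 34]


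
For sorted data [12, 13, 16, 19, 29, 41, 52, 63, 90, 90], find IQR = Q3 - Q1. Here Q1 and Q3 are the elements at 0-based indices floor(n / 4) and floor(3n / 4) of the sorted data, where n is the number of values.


The data has n = 10 elements.
Q1 index = floor(10 / 4) = floor(2.5) = 2; Q3 index = floor(3 * 10 / 4) = floor(7.5) = 7
Q1 = element at index 2 = 16
Q3 = element at index 7 = 63
IQR = 63 - 16 = 47
Final answer: 47


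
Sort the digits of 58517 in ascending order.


The number 58517 has digits: 5, 8, 5, 1, 7
Sorted: 1, 5, 5, 7, 8
Joining the sorted digits gives the result.
Final answer: 15578


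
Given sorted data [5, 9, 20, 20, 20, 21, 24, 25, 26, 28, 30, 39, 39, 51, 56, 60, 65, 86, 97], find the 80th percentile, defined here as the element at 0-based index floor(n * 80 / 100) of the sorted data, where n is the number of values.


The dataset has n = 19 elements.
Index = floor(19 * 80 / 100) = floor(1520 / 100) = floor(15.2) = 15
Counting from index 0 in the sorted data, the element at index 15 is 60.
Final answer: 60


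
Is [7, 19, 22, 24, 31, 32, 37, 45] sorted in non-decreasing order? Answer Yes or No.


Check consecutive pairs:
  7 <= 19? True
  19 <= 22? True
  22 <= 24? True
  24 <= 31? True
  31 <= 32? True
  32 <= 37? True
  37 <= 45? True
Every consecutive pair is in order, so the list is non-decreasing.
Final answer: Yes


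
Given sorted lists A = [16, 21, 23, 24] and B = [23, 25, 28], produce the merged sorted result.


List A: [16, 21, 23, 24]
List B: [23, 25, 28]
Repeatedly compare the front elements and take the smaller:
  16 vs 23 -> take 16
  21 vs 23 -> take 21
  23 vs 23 -> take 23
  24 vs 23 -> take 23
  24 vs 25 -> take 24
  A is exhausted; append the rest of B: [25, 28]
Final answer: [16, 21, 23, 23, 24, 25, 28]


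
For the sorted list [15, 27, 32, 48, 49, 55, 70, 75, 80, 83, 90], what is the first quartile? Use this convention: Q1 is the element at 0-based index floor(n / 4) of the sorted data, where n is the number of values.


The list has n = 11 elements.
Q1 index = floor(11 / 4) = floor(2.75) = 2
Counting from index 0 in the sorted data, the element at index 2 is 32.
Final answer: 32


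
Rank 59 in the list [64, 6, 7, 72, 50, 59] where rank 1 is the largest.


Sort descending: [72, 64, 59, 50, 7, 6]
Find 59 in the sorted list.
59 is at position 3.
Final answer: 3


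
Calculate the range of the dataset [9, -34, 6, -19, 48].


Maximum value: 48
Minimum value: -34
Range = 48 - (-34) = 82
Final answer: 82


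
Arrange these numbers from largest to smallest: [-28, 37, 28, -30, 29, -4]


Original list: [-28, 37, 28, -30, 29, -4]
Repeatedly take the largest remaining element:
  Remaining [-28, 37, 28, -30, 29, -4] -> largest is 37
  Remaining [-28, 28, -30, 29, -4] -> largest is 29
  Remaining [-28, 28, -30, -4] -> largest is 28
  Remaining [-28, -30, -4] -> largest is -4
  Remaining [-28, -30] -> largest is -28
  Remaining [-30] -> largest is -30
Collecting the picks in order gives the descending list.
Final answer: [37, 29, 28, -4, -28, -30]


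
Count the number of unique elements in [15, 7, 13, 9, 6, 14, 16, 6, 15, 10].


List all unique values:
Distinct values: [6, 7, 9, 10, 13, 14, 15, 16]
Count = 8
Final answer: 8


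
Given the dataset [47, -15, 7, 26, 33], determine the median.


First, sort the list: [-15, 7, 26, 33, 47]
The list has 5 elements (odd count).
The middle index is 2 (0-based), and the element there is 26.
Final answer: 26


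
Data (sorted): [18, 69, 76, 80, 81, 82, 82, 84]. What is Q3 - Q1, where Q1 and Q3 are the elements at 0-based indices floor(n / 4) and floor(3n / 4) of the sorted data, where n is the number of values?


The data has n = 8 elements.
Q1 index = floor(8 / 4) = floor(2) = 2; Q3 index = floor(3 * 8 / 4) = floor(6) = 6
Q1 = element at index 2 = 76
Q3 = element at index 6 = 82
IQR = 82 - 76 = 6
Final answer: 6


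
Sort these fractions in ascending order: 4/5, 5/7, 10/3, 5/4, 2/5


Convert to decimal for comparison:
  4/5 = 0.8
  5/7 = 0.7143
  10/3 = 3.3333
  5/4 = 1.25
  2/5 = 0.4
Decimals in increasing order: 0.4 < 0.7143 < 0.8 < 1.25 < 3.3333
Writing each back as its fraction gives the sorted order.
Final answer: 2/5, 5/7, 4/5, 5/4, 10/3


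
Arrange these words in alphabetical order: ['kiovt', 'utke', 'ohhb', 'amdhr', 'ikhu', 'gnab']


Compare strings character by character (the first differing letter decides):
  'amdhr' < 'gnab' since 'a' < 'g' at position 1
  'gnab' < 'ikhu' since 'g' < 'i' at position 1
  'ikhu' < 'kiovt' since 'i' < 'k' at position 1
  'kiovt' < 'ohhb' since 'k' < 'o' at position 1
  'ohhb' < 'utke' since 'o' < 'u' at position 1
Chaining these comparisons gives the alphabetical order.
Final answer: ['amdhr', 'gnab', 'ikhu', 'kiovt', 'ohhb', 'utke']


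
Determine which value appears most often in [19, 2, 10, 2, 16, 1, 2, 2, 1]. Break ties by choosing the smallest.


Count the frequency of each value:
  1 appears 2 time(s)
  2 appears 4 time(s)
  10 appears 1 time(s)
  16 appears 1 time(s)
  19 appears 1 time(s)
Maximum frequency is 4.
Only 2 reaches that frequency, so it is the mode.
Final answer: 2


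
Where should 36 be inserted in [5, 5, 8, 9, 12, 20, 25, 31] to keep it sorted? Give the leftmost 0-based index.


List is sorted: [5, 5, 8, 9, 12, 20, 25, 31]
We need the leftmost position where 36 can be inserted, i.e. the first index whose element is >= 36 (or the end of the list if none is).
Binary search with low=0, high=8 (0-based indices):
  low=0, high=8, mid=4: a[4]=12 < 36, so low = 5
  low=5, high=8, mid=6: a[6]=25 < 36, so low = 7
  low=7, high=8, mid=7: a[7]=31 < 36, so low = 8
Now low = high = 8, so the insertion index is 8.
Final answer: 8


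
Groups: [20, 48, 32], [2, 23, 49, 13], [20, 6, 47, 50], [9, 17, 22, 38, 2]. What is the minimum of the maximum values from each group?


Find max of each group:
  Group 1: [20, 48, 32] -> max = 48
  Group 2: [2, 23, 49, 13] -> max = 49
  Group 3: [20, 6, 47, 50] -> max = 50
  Group 4: [9, 17, 22, 38, 2] -> max = 38
Maxes: [48, 49, 50, 38]
Minimum of maxes = 38
Final answer: 38


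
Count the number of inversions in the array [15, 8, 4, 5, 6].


For each element, count the later elements that are smaller than it:
  15 (index 0): smaller elements after it = [8, 4, 5, 6] -> 4
  8 (index 1): smaller elements after it = [4, 5, 6] -> 3
  4 (index 2): smaller elements after it = [] -> 0
  5 (index 3): smaller elements after it = [] -> 0
Total inversions = 4 + 3 + 0 + 0 = 7
Final answer: 7


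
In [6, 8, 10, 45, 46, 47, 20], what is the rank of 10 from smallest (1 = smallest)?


Sort ascending: [6, 8, 10, 20, 45, 46, 47]
Find 10 in the sorted list.
10 is at position 3 (1-indexed).
Final answer: 3


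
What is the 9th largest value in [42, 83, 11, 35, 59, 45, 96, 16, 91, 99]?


Sort descending: [99, 96, 91, 83, 59, 45, 42, 35, 16, 11]
The 9th element (1-indexed) is at index 8.
Value = 16
Final answer: 16


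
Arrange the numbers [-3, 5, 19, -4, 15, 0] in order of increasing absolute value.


Compute absolute values:
  |-3| = 3
  |5| = 5
  |19| = 19
  |-4| = 4
  |15| = 15
  |0| = 0
Absolute values in increasing order: 0 < 3 < 4 < 5 < 15 < 19
Listing the original numbers in that order gives the answer.
Final answer: [0, -3, -4, 5, 15, 19]


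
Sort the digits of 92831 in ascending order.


The number 92831 has digits: 9, 2, 8, 3, 1
Sorted: 1, 2, 3, 8, 9
Joining the sorted digits gives the result.
Final answer: 12389


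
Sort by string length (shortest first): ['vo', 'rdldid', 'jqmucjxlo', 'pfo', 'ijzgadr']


Compute lengths:
  'vo' has length 2
  'rdldid' has length 6
  'jqmucjxlo' has length 9
  'pfo' has length 3
  'ijzgadr' has length 7
Lengths in increasing order: 2 < 3 < 6 < 7 < 9
Listing the words in that order gives the answer.
Final answer: ['vo', 'pfo', 'rdldid', 'ijzgadr', 'jqmucjxlo']


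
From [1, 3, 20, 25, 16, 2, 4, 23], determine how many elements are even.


Check each element:
  1 is odd
  3 is odd
  20 is even
  25 is odd
  16 is even
  2 is even
  4 is even
  23 is odd
Evens: [20, 16, 2, 4]
Count of evens = 4
Final answer: 4


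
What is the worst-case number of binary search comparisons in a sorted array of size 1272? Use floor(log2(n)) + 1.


Binary search halves the search space each step.
Maximum comparisons = floor(log2(1272)) + 1
log2(1272) = 10.3129
floor(log2(1272)) = 10, so 10 + 1 = 11
Final answer: 11


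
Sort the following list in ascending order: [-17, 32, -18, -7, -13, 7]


Original list: [-17, 32, -18, -7, -13, 7]
Repeatedly take the smallest remaining element:
  Remaining [-17, 32, -18, -7, -13, 7] -> smallest is -18
  Remaining [-17, 32, -7, -13, 7] -> smallest is -17
  Remaining [32, -7, -13, 7] -> smallest is -13
  Remaining [32, -7, 7] -> smallest is -7
  Remaining [32, 7] -> smallest is 7
  Remaining [32] -> smallest is 32
Collecting the picks in order gives the sorted list.
Final answer: [-18, -17, -13, -7, 7, 32]


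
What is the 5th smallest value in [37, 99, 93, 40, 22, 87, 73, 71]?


Sort ascending: [22, 37, 40, 71, 73, 87, 93, 99]
The 5th element (1-indexed) is at index 4.
Value = 73
Final answer: 73


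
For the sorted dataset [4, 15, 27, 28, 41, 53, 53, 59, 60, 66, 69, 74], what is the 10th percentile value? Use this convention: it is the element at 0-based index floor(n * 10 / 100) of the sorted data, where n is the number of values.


The dataset has n = 12 elements.
Index = floor(12 * 10 / 100) = floor(120 / 100) = floor(1.2) = 1
Counting from index 0 in the sorted data, the element at index 1 is 15.
Final answer: 15


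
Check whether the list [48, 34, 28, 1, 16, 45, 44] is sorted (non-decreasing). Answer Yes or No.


Check consecutive pairs:
  48 <= 34? False
  34 <= 28? False
  28 <= 1? False
  1 <= 16? True
  16 <= 45? True
  45 <= 44? False
4 consecutive pair(s) are out of order, so the list is not sorted.
Final answer: No


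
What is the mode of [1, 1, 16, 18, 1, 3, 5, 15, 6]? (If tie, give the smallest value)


Count the frequency of each value:
  1 appears 3 time(s)
  3 appears 1 time(s)
  5 appears 1 time(s)
  6 appears 1 time(s)
  15 appears 1 time(s)
  16 appears 1 time(s)
  18 appears 1 time(s)
Maximum frequency is 3.
Only 1 reaches that frequency, so it is the mode.
Final answer: 1


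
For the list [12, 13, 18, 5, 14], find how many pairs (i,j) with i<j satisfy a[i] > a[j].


For each element, count the later elements that are smaller than it:
  12 (index 0): smaller elements after it = [5] -> 1
  13 (index 1): smaller elements after it = [5] -> 1
  18 (index 2): smaller elements after it = [5, 14] -> 2
  5 (index 3): smaller elements after it = [] -> 0
Total inversions = 1 + 1 + 2 + 0 = 4
Final answer: 4


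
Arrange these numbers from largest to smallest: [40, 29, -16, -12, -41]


Original list: [40, 29, -16, -12, -41]
Repeatedly take the largest remaining element:
  Remaining [40, 29, -16, -12, -41] -> largest is 40
  Remaining [29, -16, -12, -41] -> largest is 29
  Remaining [-16, -12, -41] -> largest is -12
  Remaining [-16, -41] -> largest is -16
  Remaining [-41] -> largest is -41
Collecting the picks in order gives the descending list.
Final answer: [40, 29, -12, -16, -41]


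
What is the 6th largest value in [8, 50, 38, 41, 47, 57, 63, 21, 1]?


Sort descending: [63, 57, 50, 47, 41, 38, 21, 8, 1]
The 6th element (1-indexed) is at index 5.
Value = 38
Final answer: 38


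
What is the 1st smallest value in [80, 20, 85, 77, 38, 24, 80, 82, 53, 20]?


Sort ascending: [20, 20, 24, 38, 53, 77, 80, 80, 82, 85]
The 1st element (1-indexed) is at index 0.
Value = 20
Final answer: 20


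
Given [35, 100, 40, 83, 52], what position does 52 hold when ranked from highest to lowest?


Sort descending: [100, 83, 52, 40, 35]
Find 52 in the sorted list.
52 is at position 3.
Final answer: 3


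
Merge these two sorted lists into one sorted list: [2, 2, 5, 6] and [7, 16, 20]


List A: [2, 2, 5, 6]
List B: [7, 16, 20]
Repeatedly compare the front elements and take the smaller:
  2 vs 7 -> take 2
  2 vs 7 -> take 2
  5 vs 7 -> take 5
  6 vs 7 -> take 6
  A is exhausted; append the rest of B: [7, 16, 20]
Final answer: [2, 2, 5, 6, 7, 16, 20]


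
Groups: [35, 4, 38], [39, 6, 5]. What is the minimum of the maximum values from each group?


Find max of each group:
  Group 1: [35, 4, 38] -> max = 38
  Group 2: [39, 6, 5] -> max = 39
Maxes: [38, 39]
Minimum of maxes = 38
Final answer: 38


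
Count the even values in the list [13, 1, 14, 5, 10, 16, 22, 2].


Check each element:
  13 is odd
  1 is odd
  14 is even
  5 is odd
  10 is even
  16 is even
  22 is even
  2 is even
Evens: [14, 10, 16, 22, 2]
Count of evens = 5
Final answer: 5


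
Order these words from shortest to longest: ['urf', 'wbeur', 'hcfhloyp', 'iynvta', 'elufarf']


Compute lengths:
  'urf' has length 3
  'wbeur' has length 5
  'hcfhloyp' has length 8
  'iynvta' has length 6
  'elufarf' has length 7
Lengths in increasing order: 3 < 5 < 6 < 7 < 8
Listing the words in that order gives the answer.
Final answer: ['urf', 'wbeur', 'iynvta', 'elufarf', 'hcfhloyp']


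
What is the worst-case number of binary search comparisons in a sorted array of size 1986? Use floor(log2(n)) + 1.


Binary search halves the search space each step.
Maximum comparisons = floor(log2(1986)) + 1
log2(1986) = 10.9556
floor(log2(1986)) = 10, so 10 + 1 = 11
Final answer: 11


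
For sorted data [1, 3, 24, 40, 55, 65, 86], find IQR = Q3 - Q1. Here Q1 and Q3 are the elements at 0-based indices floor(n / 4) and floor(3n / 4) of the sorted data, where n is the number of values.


The data has n = 7 elements.
Q1 index = floor(7 / 4) = floor(1.75) = 1; Q3 index = floor(3 * 7 / 4) = floor(5.25) = 5
Q1 = element at index 1 = 3
Q3 = element at index 5 = 65
IQR = 65 - 3 = 62
Final answer: 62


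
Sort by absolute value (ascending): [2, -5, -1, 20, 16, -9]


Compute absolute values:
  |2| = 2
  |-5| = 5
  |-1| = 1
  |20| = 20
  |16| = 16
  |-9| = 9
Absolute values in increasing order: 1 < 2 < 5 < 9 < 16 < 20
Listing the original numbers in that order gives the answer.
Final answer: [-1, 2, -5, -9, 16, 20]


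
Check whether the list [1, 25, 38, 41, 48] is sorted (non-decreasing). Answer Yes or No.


Check consecutive pairs:
  1 <= 25? True
  25 <= 38? True
  38 <= 41? True
  41 <= 48? True
Every consecutive pair is in order, so the list is non-decreasing.
Final answer: Yes


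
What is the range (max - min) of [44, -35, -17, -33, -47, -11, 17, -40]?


Maximum value: 44
Minimum value: -47
Range = 44 - (-47) = 91
Final answer: 91


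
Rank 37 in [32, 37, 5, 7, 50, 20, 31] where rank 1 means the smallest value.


Sort ascending: [5, 7, 20, 31, 32, 37, 50]
Find 37 in the sorted list.
37 is at position 6 (1-indexed).
Final answer: 6


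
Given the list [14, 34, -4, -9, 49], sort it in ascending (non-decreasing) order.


Original list: [14, 34, -4, -9, 49]
Repeatedly take the smallest remaining element:
  Remaining [14, 34, -4, -9, 49] -> smallest is -9
  Remaining [14, 34, -4, 49] -> smallest is -4
  Remaining [14, 34, 49] -> smallest is 14
  Remaining [34, 49] -> smallest is 34
  Remaining [49] -> smallest is 49
Collecting the picks in order gives the sorted list.
Final answer: [-9, -4, 14, 34, 49]


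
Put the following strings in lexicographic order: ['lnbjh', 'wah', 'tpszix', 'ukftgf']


Compare strings character by character (the first differing letter decides):
  'lnbjh' < 'tpszix' since 'l' < 't' at position 1
  'tpszix' < 'ukftgf' since 't' < 'u' at position 1
  'ukftgf' < 'wah' since 'u' < 'w' at position 1
Chaining these comparisons gives the alphabetical order.
Final answer: ['lnbjh', 'tpszix', 'ukftgf', 'wah']


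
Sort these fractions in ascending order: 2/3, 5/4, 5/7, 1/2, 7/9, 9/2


Convert to decimal for comparison:
  2/3 = 0.6667
  5/4 = 1.25
  5/7 = 0.7143
  1/2 = 0.5
  7/9 = 0.7778
  9/2 = 4.5
Decimals in increasing order: 0.5 < 0.6667 < 0.7143 < 0.7778 < 1.25 < 4.5
Writing each back as its fraction gives the sorted order.
Final answer: 1/2, 2/3, 5/7, 7/9, 5/4, 9/2


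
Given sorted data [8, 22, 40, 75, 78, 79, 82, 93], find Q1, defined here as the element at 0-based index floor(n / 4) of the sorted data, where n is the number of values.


The list has n = 8 elements.
Q1 index = floor(8 / 4) = floor(2) = 2
Counting from index 0 in the sorted data, the element at index 2 is 40.
Final answer: 40


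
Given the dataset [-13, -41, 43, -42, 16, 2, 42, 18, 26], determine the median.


First, sort the list: [-42, -41, -13, 2, 16, 18, 26, 42, 43]
The list has 9 elements (odd count).
The middle index is 4 (0-based), and the element there is 16.
Final answer: 16


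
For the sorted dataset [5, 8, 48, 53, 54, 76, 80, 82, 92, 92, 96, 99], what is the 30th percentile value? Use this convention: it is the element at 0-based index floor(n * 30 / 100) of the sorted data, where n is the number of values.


The dataset has n = 12 elements.
Index = floor(12 * 30 / 100) = floor(360 / 100) = floor(3.6) = 3
Counting from index 0 in the sorted data, the element at index 3 is 53.
Final answer: 53
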